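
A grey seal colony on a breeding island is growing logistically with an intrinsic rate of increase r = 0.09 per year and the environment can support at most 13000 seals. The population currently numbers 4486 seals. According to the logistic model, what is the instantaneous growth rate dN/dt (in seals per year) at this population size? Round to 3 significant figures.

264 seals per year

dN/dt = rN(1 − N/K) = 0.09 × 4486 × (1 − 4486/13000).
1 − 4486/13000 = 0.65492; dN/dt = 0.09 × 4486 × 0.65492 = 264.42.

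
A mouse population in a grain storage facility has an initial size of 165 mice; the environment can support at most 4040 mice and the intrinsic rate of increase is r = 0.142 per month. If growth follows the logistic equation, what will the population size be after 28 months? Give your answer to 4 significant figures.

A = (K − N₀)/N₀ = (4040 − 165)/165 = 23.485.
N(t) = K/(1 + A·e^(−rt)) = 4040/(1 + 23.485×e^(−0.142×28)).
e^(−3.976) = 0.018761; denominator = 1 + 23.485×0.018761 = 1.4406.
N = 4040/1.4406 = 2804.41.

2804 mice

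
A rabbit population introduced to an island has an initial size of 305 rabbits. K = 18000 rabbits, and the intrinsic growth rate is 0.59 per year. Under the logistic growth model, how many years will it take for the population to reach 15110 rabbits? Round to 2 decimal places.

9.69 years

A = (K − N₀)/N₀ = (18000 − 305)/305 = 58.016.
Solve 18000/(1 + 58.016·e^(−0.59t)) = 15110: 1 + 58.016·e^(−0.59t) = 1.1913, so e^(−0.59t) = 0.00329672.
−0.59·t = ln(0.00329672) = -5.7148, so t = 5.7148/0.59 = 9.6861.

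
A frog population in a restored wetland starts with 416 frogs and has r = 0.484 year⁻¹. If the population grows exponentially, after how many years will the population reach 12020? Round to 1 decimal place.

6.9 years

Set N₀·e^(rt) = 12020: e^(0.484·t) = 12020/416 = 28.894.
0.484·t = ln(28.894) = 3.3636, so t = 3.3636/0.484 = 6.9497.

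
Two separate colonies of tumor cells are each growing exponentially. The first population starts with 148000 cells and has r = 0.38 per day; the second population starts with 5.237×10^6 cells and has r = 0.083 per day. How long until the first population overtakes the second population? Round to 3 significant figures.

Set 148000·e^(0.38t) = 5.237×10^6·e^(0.083t).
e^((0.38 − 0.083)t) = 5.237×10^6/148000 → e^(0.297·t) = 35.385.
0.297·t = ln(35.385) = 3.5663, so t = 3.5663/0.297 = 12.008.

12.0 days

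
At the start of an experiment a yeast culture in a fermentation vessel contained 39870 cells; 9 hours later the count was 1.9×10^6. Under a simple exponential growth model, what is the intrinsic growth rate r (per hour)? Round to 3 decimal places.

0.429 per hour

From N(t) = N₀·e^(rt): e^(r·9) = 1.9×10^6/39870 = 47.655.
r·9 = ln(47.655) = 3.864, so r = 3.864/9 = 0.42933.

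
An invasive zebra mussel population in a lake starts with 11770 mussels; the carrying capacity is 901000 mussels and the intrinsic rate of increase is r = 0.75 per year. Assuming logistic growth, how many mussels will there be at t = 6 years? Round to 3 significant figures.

A = (K − N₀)/N₀ = (901000 − 11770)/11770 = 75.551.
N(t) = K/(1 + A·e^(−rt)) = 901000/(1 + 75.551×e^(−0.75×6)).
e^(−4.5) = 0.011109; denominator = 1 + 75.551×0.011109 = 1.8393.
N = 901000/1.8393 = 489863.

490000 mussels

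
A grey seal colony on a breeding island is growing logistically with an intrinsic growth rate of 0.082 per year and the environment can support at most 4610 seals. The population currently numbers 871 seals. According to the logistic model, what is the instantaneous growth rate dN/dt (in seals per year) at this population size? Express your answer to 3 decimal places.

dN/dt = rN(1 − N/K) = 0.082 × 871 × (1 − 871/4610).
1 − 871/4610 = 0.81106; dN/dt = 0.082 × 871 × 0.81106 = 57.928.

57.928 seals per year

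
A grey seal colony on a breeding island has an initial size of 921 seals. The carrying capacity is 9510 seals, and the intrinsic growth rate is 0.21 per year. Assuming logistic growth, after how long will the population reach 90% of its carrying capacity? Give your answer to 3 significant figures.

21.1 years

A = (K − N₀)/N₀ = (9510 − 921)/921 = 9.3257.
Solve 9510/(1 + 9.3257·e^(−0.21t)) = 8559: 1 + 9.3257·e^(−0.21t) = 1.1111, so e^(−0.21t) = 0.0119145.
−0.21·t = ln(0.0119145) = -4.43, so t = 4.43/0.21 = 21.095.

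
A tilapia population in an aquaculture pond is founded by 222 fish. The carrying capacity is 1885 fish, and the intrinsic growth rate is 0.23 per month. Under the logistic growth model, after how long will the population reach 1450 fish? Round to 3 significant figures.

A = (K − N₀)/N₀ = (1885 − 222)/222 = 7.491.
Solve 1885/(1 + 7.491·e^(−0.23t)) = 1450: 1 + 7.491·e^(−0.23t) = 1.3, so e^(−0.23t) = 0.0400481.
−0.23·t = ln(0.0400481) = -3.2177, so t = 3.2177/0.23 = 13.99.

14.0 months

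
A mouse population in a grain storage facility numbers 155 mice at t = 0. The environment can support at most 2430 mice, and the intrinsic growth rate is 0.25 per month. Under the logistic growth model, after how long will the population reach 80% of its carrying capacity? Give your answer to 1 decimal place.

16.3 months

A = (K − N₀)/N₀ = (2430 − 155)/155 = 14.677.
Solve 2430/(1 + 14.677·e^(−0.25t)) = 1944: 1 + 14.677·e^(−0.25t) = 1.25, so e^(−0.25t) = 0.017033.
−0.25·t = ln(0.017033) = -4.0726, so t = 4.0726/0.25 = 16.29.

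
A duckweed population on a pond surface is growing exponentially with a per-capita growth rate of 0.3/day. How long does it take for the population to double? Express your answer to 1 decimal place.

Doubling time t_d = ln(2)/r = 0.6931/0.3 = 2.3105.

2.3 days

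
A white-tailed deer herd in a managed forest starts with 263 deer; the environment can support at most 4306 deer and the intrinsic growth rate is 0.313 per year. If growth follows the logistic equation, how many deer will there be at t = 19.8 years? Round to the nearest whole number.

4175 deer

A = (K − N₀)/N₀ = (4306 − 263)/263 = 15.373.
N(t) = K/(1 + A·e^(−rt)) = 4306/(1 + 15.373×e^(−0.313×19.8)).
e^(−6.197) = 0.0020347; denominator = 1 + 15.373×0.0020347 = 1.0313.
N = 4306/1.0313 = 4175.4.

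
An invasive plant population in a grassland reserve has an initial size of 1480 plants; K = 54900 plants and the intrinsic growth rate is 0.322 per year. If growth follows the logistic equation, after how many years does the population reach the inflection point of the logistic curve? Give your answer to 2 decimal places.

11.14 years

Logistic growth is fastest at N = K/2 = 27450.
A = (K − N₀)/N₀ = 36.095. Set K/(1 + A·e^(−rt)) = K/2 → A·e^(−rt) = 1.
e^(−0.322t) = 1/36.095 = 0.027705, so t = ln(36.095)/0.322 = 3.5861/0.322 = 11.137.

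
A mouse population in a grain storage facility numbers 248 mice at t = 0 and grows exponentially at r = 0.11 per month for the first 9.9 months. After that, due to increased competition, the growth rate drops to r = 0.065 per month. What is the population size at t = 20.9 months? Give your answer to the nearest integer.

Phase 1: N(9.9) = 248·e^(0.11×9.9) = 248·e^1.089 = 736.883.
Phase 2 runs for 20.9 − 9.9 = 11 months at r = 0.065.
N(20.9) = 736.883·e^(0.065×11) = 736.883·e^0.715 = 1506.33.

1506 mice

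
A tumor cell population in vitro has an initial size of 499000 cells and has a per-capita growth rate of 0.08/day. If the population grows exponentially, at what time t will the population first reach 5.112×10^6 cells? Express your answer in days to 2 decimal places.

Set N₀·e^(rt) = 5.112×10^6: e^(0.08·t) = 5.112×10^6/499000 = 10.244.
0.08·t = ln(10.244) = 2.3267, so t = 2.3267/0.08 = 29.084.

29.08 days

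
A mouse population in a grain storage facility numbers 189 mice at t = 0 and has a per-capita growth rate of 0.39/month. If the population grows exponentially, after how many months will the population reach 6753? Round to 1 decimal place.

Set N₀·e^(rt) = 6753: e^(0.39·t) = 6753/189 = 35.73.
0.39·t = ln(35.73) = 3.576, so t = 3.576/0.39 = 9.1692.

9.2 months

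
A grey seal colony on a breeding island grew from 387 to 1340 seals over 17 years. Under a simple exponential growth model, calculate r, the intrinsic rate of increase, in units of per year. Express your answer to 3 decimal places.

From N(t) = N₀·e^(rt): e^(r·17) = 1340/387 = 3.4625.
r·17 = ln(3.4625) = 1.242, so r = 1.242/17 = 0.073059.

0.073 per year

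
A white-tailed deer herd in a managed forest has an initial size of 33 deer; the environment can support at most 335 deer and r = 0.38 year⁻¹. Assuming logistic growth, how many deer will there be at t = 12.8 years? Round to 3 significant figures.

313 deer

A = (K − N₀)/N₀ = (335 − 33)/33 = 9.1515.
N(t) = K/(1 + A·e^(−rt)) = 335/(1 + 9.1515×e^(−0.38×12.8)).
e^(−4.864) = 0.0077195; denominator = 1 + 9.1515×0.0077195 = 1.0706.
N = 335/1.0706 = 312.895.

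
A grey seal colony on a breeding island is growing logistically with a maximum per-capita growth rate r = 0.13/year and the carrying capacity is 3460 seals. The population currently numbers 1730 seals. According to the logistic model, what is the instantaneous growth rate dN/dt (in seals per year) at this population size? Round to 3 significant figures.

112 seals per year

dN/dt = rN(1 − N/K) = 0.13 × 1730 × (1 − 1730/3460).
1 − 1730/3460 = 0.5; dN/dt = 0.13 × 1730 × 0.5 = 112.45.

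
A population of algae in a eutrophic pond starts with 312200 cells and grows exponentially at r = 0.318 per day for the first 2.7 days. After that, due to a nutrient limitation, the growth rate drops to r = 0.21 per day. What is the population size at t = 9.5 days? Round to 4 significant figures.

Phase 1: N(2.7) = 312200·e^(0.318×2.7) = 312200·e^0.8586 = 736747.
Phase 2 runs for 9.5 − 2.7 = 6.8 days at r = 0.21.
N(9.5) = 736747·e^(0.21×6.8) = 736747·e^1.428 = 3.072491×10^6.

3072000 cells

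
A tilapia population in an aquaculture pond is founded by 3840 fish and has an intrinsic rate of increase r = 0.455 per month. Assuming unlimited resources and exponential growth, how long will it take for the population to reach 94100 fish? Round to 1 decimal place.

7.0 months

Set N₀·e^(rt) = 94100: e^(0.455·t) = 94100/3840 = 24.505.
0.455·t = ln(24.505) = 3.1989, so t = 3.1989/0.455 = 7.0305.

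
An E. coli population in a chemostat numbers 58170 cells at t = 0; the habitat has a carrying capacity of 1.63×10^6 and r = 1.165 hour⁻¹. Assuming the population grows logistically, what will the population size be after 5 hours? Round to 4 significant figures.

1510000 cells

A = (K − N₀)/N₀ = (1.63×10^6 − 58170)/58170 = 27.021.
N(t) = K/(1 + A·e^(−rt)) = 1.63×10^6/(1 + 27.021×e^(−1.165×5)).
e^(−5.825) = 0.0029528; denominator = 1 + 27.021×0.0029528 = 1.0798.
N = 1.63×10^6/1.0798 = 1.509555×10^6.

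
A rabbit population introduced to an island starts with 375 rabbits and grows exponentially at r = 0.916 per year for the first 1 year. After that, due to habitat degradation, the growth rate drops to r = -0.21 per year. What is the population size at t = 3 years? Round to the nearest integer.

616 rabbits

Phase 1: N(1) = 375·e^(0.916×1) = 375·e^0.916 = 937.227.
Phase 2 runs for 3 − 1 = 2 years at r = -0.21.
N(3) = 937.227·e^(-0.21×2) = 937.227·e^-0.42 = 615.802.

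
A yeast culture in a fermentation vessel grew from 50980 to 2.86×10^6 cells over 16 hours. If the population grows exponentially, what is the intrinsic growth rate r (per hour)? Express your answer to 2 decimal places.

0.25 per hour

From N(t) = N₀·e^(rt): e^(r·16) = 2.86×10^6/50980 = 56.1.
r·16 = ln(56.1) = 4.0271, so r = 4.0271/16 = 0.2517.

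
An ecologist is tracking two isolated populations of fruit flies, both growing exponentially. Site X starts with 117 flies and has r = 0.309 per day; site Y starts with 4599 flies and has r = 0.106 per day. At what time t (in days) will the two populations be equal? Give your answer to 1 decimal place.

Set 117·e^(0.309t) = 4599·e^(0.106t).
e^((0.309 − 0.106)t) = 4599/117 → e^(0.203·t) = 39.308.
0.203·t = ln(39.308) = 3.6714, so t = 3.6714/0.203 = 18.086.

18.1 days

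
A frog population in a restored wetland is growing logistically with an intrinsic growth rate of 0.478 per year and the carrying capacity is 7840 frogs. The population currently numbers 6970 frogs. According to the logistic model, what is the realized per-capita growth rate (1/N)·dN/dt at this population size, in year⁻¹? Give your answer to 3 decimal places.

(1/N)·dN/dt = r(1 − N/K) = 0.478 × (1 − 6970/7840).
= 0.478 × 0.11097 = 0.053043.

0.053 per year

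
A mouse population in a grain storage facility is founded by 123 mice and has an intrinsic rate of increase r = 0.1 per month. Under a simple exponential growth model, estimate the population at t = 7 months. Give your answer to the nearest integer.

N(t) = N₀·e^(rt) = 123 × e^(0.1×7) = 123 × e^0.7.
e^0.7 ≈ 2.0138, so N ≈ 123 × 2.0138 = 247.692.

248 mice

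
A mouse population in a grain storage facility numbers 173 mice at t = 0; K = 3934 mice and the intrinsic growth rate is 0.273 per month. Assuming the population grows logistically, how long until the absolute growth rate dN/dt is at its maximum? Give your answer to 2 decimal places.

Logistic growth is fastest at N = K/2 = 1967.
A = (K − N₀)/N₀ = 21.74. Set K/(1 + A·e^(−rt)) = K/2 → A·e^(−rt) = 1.
e^(−0.273t) = 1/21.74 = 0.0459984, so t = ln(21.74)/0.273 = 3.0791/0.273 = 11.279.

11.28 months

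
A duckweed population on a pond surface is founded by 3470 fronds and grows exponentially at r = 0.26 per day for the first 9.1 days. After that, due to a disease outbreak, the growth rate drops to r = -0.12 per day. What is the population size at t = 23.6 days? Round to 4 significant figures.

6489 fronds

Phase 1: N(9.1) = 3470·e^(0.26×9.1) = 3470·e^2.366 = 36971.8.
Phase 2 runs for 23.6 − 9.1 = 14.5 days at r = -0.12.
N(23.6) = 36971.8·e^(-0.12×14.5) = 36971.8·e^-1.74 = 6489.3.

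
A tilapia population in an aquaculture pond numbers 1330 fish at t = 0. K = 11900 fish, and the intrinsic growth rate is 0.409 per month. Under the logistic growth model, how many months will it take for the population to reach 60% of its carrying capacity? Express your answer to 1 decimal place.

6.1 months

A = (K − N₀)/N₀ = (11900 − 1330)/1330 = 7.9474.
Solve 11900/(1 + 7.9474·e^(−0.409t)) = 7140: 1 + 7.9474·e^(−0.409t) = 1.6667, so e^(−0.409t) = 0.0838852.
−0.409·t = ln(0.0838852) = -2.4783, so t = 2.4783/0.409 = 6.0594.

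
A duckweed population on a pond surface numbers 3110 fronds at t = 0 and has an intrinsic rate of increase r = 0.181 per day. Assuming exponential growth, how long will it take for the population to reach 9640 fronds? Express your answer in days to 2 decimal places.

Set N₀·e^(rt) = 9640: e^(0.181·t) = 9640/3110 = 3.0997.
0.181·t = ln(3.0997) = 1.1313, so t = 1.1313/0.181 = 6.2503.

6.25 days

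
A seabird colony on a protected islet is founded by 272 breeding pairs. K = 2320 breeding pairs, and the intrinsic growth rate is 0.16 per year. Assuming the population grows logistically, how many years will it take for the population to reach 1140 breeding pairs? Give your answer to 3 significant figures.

12.4 years

A = (K − N₀)/N₀ = (2320 − 272)/272 = 7.5294.
Solve 2320/(1 + 7.5294·e^(−0.16t)) = 1140: 1 + 7.5294·e^(−0.16t) = 2.0351, so e^(−0.16t) = 0.137473.
−0.16·t = ln(0.137473) = -1.9843, so t = 1.9843/0.16 = 12.402.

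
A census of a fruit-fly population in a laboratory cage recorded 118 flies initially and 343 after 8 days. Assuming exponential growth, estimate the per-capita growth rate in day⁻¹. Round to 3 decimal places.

From N(t) = N₀·e^(rt): e^(r·8) = 343/118 = 2.9068.
r·8 = ln(2.9068) = 1.067, so r = 1.067/8 = 0.13338.

0.133 per day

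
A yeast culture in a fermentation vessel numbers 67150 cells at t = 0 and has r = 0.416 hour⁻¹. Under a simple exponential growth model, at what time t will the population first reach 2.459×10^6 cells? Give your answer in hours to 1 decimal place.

8.7 hours

Set N₀·e^(rt) = 2.459×10^6: e^(0.416·t) = 2.459×10^6/67150 = 36.62.
0.416·t = ln(36.62) = 3.6006, so t = 3.6006/0.416 = 8.6552.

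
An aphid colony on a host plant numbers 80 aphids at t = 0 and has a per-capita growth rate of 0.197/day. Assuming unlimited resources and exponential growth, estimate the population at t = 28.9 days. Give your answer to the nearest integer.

23750 aphids

N(t) = N₀·e^(rt) = 80 × e^(0.197×28.9) = 80 × e^5.693.
e^5.693 ≈ 296.87, so N ≈ 80 × 296.87 = 23749.7.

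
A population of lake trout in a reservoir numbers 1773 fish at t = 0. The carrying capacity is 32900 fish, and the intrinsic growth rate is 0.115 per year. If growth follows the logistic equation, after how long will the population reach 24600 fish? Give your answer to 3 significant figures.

A = (K − N₀)/N₀ = (32900 − 1773)/1773 = 17.556.
Solve 32900/(1 + 17.556·e^(−0.115t)) = 24600: 1 + 17.556·e^(−0.115t) = 1.3374, so e^(−0.115t) = 0.0192183.
−0.115·t = ln(0.0192183) = -3.9519, so t = 3.9519/0.115 = 34.364.

34.4 years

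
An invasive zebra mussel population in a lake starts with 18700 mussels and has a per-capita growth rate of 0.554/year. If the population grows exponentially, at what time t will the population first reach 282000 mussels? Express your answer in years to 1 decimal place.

Set N₀·e^(rt) = 282000: e^(0.554·t) = 282000/18700 = 15.08.
0.554·t = ln(15.08) = 2.7134, so t = 2.7134/0.554 = 4.8978.

4.9 years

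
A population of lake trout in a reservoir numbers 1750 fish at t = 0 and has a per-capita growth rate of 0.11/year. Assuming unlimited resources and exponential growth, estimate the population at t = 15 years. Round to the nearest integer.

9112 fish

N(t) = N₀·e^(rt) = 1750 × e^(0.11×15) = 1750 × e^1.65.
e^1.65 ≈ 5.207, so N ≈ 1750 × 5.207 = 9112.21.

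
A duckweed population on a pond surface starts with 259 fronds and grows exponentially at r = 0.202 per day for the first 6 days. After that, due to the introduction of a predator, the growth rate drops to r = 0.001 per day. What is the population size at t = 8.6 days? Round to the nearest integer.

Phase 1: N(6) = 259·e^(0.202×6) = 259·e^1.212 = 870.291.
Phase 2 runs for 8.6 − 6 = 2.6 days at r = 0.001.
N(8.6) = 870.291·e^(0.001×2.6) = 870.291·e^0.0026 = 872.557.

873 fronds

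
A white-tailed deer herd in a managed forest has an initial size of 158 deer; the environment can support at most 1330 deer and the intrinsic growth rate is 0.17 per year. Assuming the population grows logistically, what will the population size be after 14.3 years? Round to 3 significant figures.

A = (K − N₀)/N₀ = (1330 − 158)/158 = 7.4177.
N(t) = K/(1 + A·e^(−rt)) = 1330/(1 + 7.4177×e^(−0.17×14.3)).
e^(−2.431) = 0.087949; denominator = 1 + 7.4177×0.087949 = 1.6524.
N = 1330/1.6524 = 804.9.

805 deer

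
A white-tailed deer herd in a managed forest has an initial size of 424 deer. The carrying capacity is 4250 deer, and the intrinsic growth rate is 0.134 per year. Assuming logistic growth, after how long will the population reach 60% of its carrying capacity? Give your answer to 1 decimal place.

A = (K − N₀)/N₀ = (4250 − 424)/424 = 9.0236.
Solve 4250/(1 + 9.0236·e^(−0.134t)) = 2550: 1 + 9.0236·e^(−0.134t) = 1.6667, so e^(−0.134t) = 0.0738805.
−0.134·t = ln(0.0738805) = -2.6053, so t = 2.6053/0.134 = 19.443.

19.4 years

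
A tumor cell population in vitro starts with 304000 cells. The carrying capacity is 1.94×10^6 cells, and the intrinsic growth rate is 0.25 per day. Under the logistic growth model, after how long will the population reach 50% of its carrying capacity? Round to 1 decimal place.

6.7 days

A = (K − N₀)/N₀ = (1.94×10^6 − 304000)/304000 = 5.3816.
Solve 1.94×10^6/(1 + 5.3816·e^(−0.25t)) = 970000: 1 + 5.3816·e^(−0.25t) = 2, so e^(−0.25t) = 0.185819.
−0.25·t = ln(0.185819) = -1.683, so t = 1.683/0.25 = 6.7319.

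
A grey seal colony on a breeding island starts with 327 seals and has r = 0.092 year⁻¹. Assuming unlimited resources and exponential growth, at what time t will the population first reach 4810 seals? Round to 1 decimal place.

29.2 years

Set N₀·e^(rt) = 4810: e^(0.092·t) = 4810/327 = 14.709.
0.092·t = ln(14.709) = 2.6885, so t = 2.6885/0.092 = 29.223.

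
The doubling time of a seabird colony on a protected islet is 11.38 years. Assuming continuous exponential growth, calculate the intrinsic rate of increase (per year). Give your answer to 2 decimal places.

0.06 per year

r = ln(2)/t_d = 0.6931/11.38 = 0.060909.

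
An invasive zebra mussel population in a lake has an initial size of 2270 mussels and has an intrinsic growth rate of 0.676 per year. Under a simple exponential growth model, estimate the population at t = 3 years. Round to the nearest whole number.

17249 mussels

N(t) = N₀·e^(rt) = 2270 × e^(0.676×3) = 2270 × e^2.028.
e^2.028 ≈ 7.5989, so N ≈ 2270 × 7.5989 = 17249.4.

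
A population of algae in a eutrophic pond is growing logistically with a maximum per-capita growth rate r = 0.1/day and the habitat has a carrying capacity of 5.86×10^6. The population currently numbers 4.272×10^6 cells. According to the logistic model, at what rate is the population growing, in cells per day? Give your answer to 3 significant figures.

116000 cells per day

dN/dt = rN(1 − N/K) = 0.1 × 4.272×10^6 × (1 − 4.272×10^6/5.86×10^6).
1 − 4.272×10^6/5.86×10^6 = 0.27099; dN/dt = 0.1 × 4.272×10^6 × 0.27099 = 1.15767×10^5.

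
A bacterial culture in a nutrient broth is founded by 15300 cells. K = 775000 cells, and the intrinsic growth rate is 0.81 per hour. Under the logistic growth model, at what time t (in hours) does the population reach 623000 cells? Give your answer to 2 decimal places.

6.56 hours

A = (K − N₀)/N₀ = (775000 − 15300)/15300 = 49.654.
Solve 775000/(1 + 49.654·e^(−0.81t)) = 623000: 1 + 49.654·e^(−0.81t) = 1.244, so e^(−0.81t) = 0.00491366.
−0.81·t = ln(0.00491366) = -5.3157, so t = 5.3157/0.81 = 6.5626.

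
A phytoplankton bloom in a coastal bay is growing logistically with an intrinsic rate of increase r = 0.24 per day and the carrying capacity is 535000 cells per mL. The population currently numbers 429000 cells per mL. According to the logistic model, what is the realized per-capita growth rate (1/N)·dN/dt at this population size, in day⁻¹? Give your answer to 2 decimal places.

(1/N)·dN/dt = r(1 − N/K) = 0.24 × (1 − 429000/535000).
= 0.24 × 0.19813 = 0.047551.

0.05 per day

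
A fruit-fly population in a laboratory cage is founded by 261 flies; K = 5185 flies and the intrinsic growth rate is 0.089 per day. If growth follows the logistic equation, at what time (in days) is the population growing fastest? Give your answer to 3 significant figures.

Logistic growth is fastest at N = K/2 = 2592.5.
A = (K − N₀)/N₀ = 18.866. Set K/(1 + A·e^(−rt)) = K/2 → A·e^(−rt) = 1.
e^(−0.089t) = 1/18.866 = 0.0530057, so t = ln(18.866)/0.089 = 2.9374/0.089 = 33.004.

33.0 days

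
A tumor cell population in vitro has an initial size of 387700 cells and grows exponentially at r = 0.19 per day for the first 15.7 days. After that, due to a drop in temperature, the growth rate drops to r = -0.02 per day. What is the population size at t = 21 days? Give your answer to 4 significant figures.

6886000 cells

Phase 1: N(15.7) = 387700·e^(0.19×15.7) = 387700·e^2.983 = 7.6559×10^6.
Phase 2 runs for 21 − 15.7 = 5.3 days at r = -0.02.
N(21) = 7.6559×10^6·e^(-0.02×5.3) = 7.6559×10^6·e^-0.106 = 6.885905×10^6.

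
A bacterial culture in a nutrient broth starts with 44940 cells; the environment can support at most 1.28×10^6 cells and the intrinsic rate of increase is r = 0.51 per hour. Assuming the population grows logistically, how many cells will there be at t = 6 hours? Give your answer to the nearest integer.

559297 cells

A = (K − N₀)/N₀ = (1.28×10^6 − 44940)/44940 = 27.482.
N(t) = K/(1 + A·e^(−rt)) = 1.28×10^6/(1 + 27.482×e^(−0.51×6)).
e^(−3.06) = 0.046888; denominator = 1 + 27.482×0.046888 = 2.2886.
N = 1.28×10^6/2.2886 = 559297.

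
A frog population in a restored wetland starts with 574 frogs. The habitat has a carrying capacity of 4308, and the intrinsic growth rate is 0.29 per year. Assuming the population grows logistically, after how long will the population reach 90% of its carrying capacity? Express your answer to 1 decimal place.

A = (K − N₀)/N₀ = (4308 − 574)/574 = 6.5052.
Solve 4308/(1 + 6.5052·e^(−0.29t)) = 3877.2: 1 + 6.5052·e^(−0.29t) = 1.1111, so e^(−0.29t) = 0.0170803.
−0.29·t = ln(0.0170803) = -4.0698, so t = 4.0698/0.29 = 14.034.

14.0 years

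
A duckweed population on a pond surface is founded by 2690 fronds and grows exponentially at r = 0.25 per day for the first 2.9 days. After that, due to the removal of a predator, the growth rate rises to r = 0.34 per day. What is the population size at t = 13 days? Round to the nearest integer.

Phase 1: N(2.9) = 2690·e^(0.25×2.9) = 2690·e^0.725 = 5554.13.
Phase 2 runs for 13 − 2.9 = 10.1 days at r = 0.34.
N(13) = 5554.13·e^(0.34×10.1) = 5554.13·e^3.434 = 172180.

172180 fronds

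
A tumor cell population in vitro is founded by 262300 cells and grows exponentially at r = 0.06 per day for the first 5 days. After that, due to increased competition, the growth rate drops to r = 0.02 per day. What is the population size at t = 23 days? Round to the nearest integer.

Phase 1: N(5) = 262300·e^(0.06×5) = 262300·e^0.3 = 354068.
Phase 2 runs for 23 − 5 = 18 days at r = 0.02.
N(23) = 354068·e^(0.02×18) = 354068·e^0.36 = 507496.

507496 cells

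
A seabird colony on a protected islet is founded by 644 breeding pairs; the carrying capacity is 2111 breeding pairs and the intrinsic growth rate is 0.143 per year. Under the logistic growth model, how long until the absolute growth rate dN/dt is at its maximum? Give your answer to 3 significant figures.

5.76 years

Logistic growth is fastest at N = K/2 = 1055.5.
A = (K − N₀)/N₀ = 2.278. Set K/(1 + A·e^(−rt)) = K/2 → A·e^(−rt) = 1.
e^(−0.143t) = 1/2.278 = 0.438991, so t = ln(2.278)/0.143 = 0.82328/0.143 = 5.7572.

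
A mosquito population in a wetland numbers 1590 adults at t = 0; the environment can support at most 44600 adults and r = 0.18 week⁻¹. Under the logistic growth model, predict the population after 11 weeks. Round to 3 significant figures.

9420 adults

A = (K − N₀)/N₀ = (44600 − 1590)/1590 = 27.05.
N(t) = K/(1 + A·e^(−rt)) = 44600/(1 + 27.05×e^(−0.18×11)).
e^(−1.98) = 0.13807; denominator = 1 + 27.05×0.13807 = 4.7348.
N = 44600/4.7348 = 9419.58.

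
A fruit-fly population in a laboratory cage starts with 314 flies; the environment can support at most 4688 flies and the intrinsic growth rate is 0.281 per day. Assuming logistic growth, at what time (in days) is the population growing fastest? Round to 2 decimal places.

Logistic growth is fastest at N = K/2 = 2344.
A = (K − N₀)/N₀ = 13.93. Set K/(1 + A·e^(−rt)) = K/2 → A·e^(−rt) = 1.
e^(−0.281t) = 1/13.93 = 0.0717878, so t = ln(13.93)/0.281 = 2.634/0.281 = 9.3738.

9.37 days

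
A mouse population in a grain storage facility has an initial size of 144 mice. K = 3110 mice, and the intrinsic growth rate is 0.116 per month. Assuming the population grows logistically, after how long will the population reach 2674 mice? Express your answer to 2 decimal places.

41.71 months

A = (K − N₀)/N₀ = (3110 − 144)/144 = 20.597.
Solve 3110/(1 + 20.597·e^(−0.116t)) = 2674: 1 + 20.597·e^(−0.116t) = 1.1631, so e^(−0.116t) = 0.00791619.
−0.116·t = ln(0.00791619) = -4.8388, so t = 4.8388/0.116 = 41.714.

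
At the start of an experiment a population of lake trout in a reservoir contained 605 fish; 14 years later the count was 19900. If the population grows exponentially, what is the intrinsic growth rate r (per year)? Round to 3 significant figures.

From N(t) = N₀·e^(rt): e^(r·14) = 19900/605 = 32.893.
r·14 = ln(32.893) = 3.4932, so r = 3.4932/14 = 0.24952.

0.250 per year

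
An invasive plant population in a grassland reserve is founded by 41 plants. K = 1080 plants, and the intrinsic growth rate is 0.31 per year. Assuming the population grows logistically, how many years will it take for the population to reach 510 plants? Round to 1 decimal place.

10.1 years

A = (K − N₀)/N₀ = (1080 − 41)/41 = 25.341.
Solve 1080/(1 + 25.341·e^(−0.31t)) = 510: 1 + 25.341·e^(−0.31t) = 2.1176, so e^(−0.31t) = 0.0441035.
−0.31·t = ln(0.0441035) = -3.1212, so t = 3.1212/0.31 = 10.068.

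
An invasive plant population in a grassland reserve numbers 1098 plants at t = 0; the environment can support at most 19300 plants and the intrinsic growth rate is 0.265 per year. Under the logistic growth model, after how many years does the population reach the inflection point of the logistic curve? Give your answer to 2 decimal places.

10.60 years

Logistic growth is fastest at N = K/2 = 9650.
A = (K − N₀)/N₀ = 16.577. Set K/(1 + A·e^(−rt)) = K/2 → A·e^(−rt) = 1.
e^(−0.265t) = 1/16.577 = 0.060323, so t = ln(16.577)/0.265 = 2.808/0.265 = 10.596.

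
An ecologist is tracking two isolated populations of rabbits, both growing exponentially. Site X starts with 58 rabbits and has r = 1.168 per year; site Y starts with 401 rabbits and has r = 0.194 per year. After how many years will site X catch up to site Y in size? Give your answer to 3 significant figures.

1.99 years

Set 58·e^(1.168t) = 401·e^(0.194t).
e^((1.168 − 0.194)t) = 401/58 → e^(0.974·t) = 6.9138.
0.974·t = ln(6.9138) = 1.9335, so t = 1.9335/0.974 = 1.9851.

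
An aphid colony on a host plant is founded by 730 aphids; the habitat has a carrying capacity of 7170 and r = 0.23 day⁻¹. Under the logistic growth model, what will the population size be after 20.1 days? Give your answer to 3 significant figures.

6600 aphids

A = (K − N₀)/N₀ = (7170 − 730)/730 = 8.8219.
N(t) = K/(1 + A·e^(−rt)) = 7170/(1 + 8.8219×e^(−0.23×20.1)).
e^(−4.623) = 0.0098233; denominator = 1 + 8.8219×0.0098233 = 1.0867.
N = 7170/1.0867 = 6598.2.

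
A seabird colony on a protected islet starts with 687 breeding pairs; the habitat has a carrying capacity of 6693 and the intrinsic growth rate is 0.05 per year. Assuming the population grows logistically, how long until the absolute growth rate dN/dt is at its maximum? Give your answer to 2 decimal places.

43.36 years

Logistic growth is fastest at N = K/2 = 3346.5.
A = (K − N₀)/N₀ = 8.7424. Set K/(1 + A·e^(−rt)) = K/2 → A·e^(−rt) = 1.
e^(−0.05t) = 1/8.7424 = 0.114386, so t = ln(8.7424)/0.05 = 2.1682/0.05 = 43.364.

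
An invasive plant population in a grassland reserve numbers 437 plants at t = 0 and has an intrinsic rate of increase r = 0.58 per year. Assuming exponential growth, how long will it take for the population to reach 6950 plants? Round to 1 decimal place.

4.8 years

Set N₀·e^(rt) = 6950: e^(0.58·t) = 6950/437 = 15.904.
0.58·t = ln(15.904) = 2.7666, so t = 2.7666/0.58 = 4.7699.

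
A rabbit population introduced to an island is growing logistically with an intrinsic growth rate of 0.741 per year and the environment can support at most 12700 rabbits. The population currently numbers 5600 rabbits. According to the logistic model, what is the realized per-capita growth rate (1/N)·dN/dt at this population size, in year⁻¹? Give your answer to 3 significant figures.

(1/N)·dN/dt = r(1 − N/K) = 0.741 × (1 − 5600/12700).
= 0.741 × 0.55906 = 0.41426.

0.414 per year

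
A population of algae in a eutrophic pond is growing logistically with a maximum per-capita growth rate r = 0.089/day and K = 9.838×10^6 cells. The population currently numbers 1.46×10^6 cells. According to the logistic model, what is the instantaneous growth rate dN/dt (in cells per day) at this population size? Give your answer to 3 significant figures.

111000 cells per day

dN/dt = rN(1 − N/K) = 0.089 × 1.46×10^6 × (1 − 1.46×10^6/9.838×10^6).
1 − 1.46×10^6/9.838×10^6 = 0.8516; dN/dt = 0.089 × 1.46×10^6 × 0.8516 = 1.10656×10^5.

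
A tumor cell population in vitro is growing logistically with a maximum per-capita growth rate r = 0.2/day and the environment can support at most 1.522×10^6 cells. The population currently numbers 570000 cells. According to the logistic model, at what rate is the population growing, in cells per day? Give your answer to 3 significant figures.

71300 cells per day

dN/dt = rN(1 − N/K) = 0.2 × 570000 × (1 − 570000/1.522×10^6).
1 − 570000/1.522×10^6 = 0.62549; dN/dt = 0.2 × 570000 × 0.62549 = 71306.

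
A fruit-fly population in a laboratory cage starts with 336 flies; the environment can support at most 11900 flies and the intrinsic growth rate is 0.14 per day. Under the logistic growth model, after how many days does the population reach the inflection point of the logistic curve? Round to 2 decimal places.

Logistic growth is fastest at N = K/2 = 5950.
A = (K − N₀)/N₀ = 34.417. Set K/(1 + A·e^(−rt)) = K/2 → A·e^(−rt) = 1.
e^(−0.14t) = 1/34.417 = 0.0290557, so t = ln(34.417)/0.14 = 3.5385/0.14 = 25.275.

25.28 days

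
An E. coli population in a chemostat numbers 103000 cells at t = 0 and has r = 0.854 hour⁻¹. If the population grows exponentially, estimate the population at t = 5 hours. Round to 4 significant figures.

N(t) = N₀·e^(rt) = 103000 × e^(0.854×5) = 103000 × e^4.27.
e^4.27 ≈ 71.522, so N ≈ 103000 × 71.522 = 7.366728×10^6.

7367000 cells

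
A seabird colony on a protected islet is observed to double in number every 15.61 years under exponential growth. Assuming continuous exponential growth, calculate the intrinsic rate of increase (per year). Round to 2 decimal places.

0.04 per year

r = ln(2)/t_d = 0.6931/15.61 = 0.044404.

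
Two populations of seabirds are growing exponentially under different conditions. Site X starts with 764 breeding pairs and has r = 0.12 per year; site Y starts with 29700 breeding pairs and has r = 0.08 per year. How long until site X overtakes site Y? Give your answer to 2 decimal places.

Set 764·e^(0.12t) = 29700·e^(0.08t).
e^((0.12 − 0.08)t) = 29700/764 → e^(0.04·t) = 38.874.
0.04·t = ln(38.874) = 3.6603, so t = 3.6603/0.04 = 91.508.

91.51 years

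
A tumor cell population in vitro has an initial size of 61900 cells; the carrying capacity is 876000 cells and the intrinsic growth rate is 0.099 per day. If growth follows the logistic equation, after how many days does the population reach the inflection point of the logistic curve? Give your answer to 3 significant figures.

Logistic growth is fastest at N = K/2 = 438000.
A = (K − N₀)/N₀ = 13.152. Set K/(1 + A·e^(−rt)) = K/2 → A·e^(−rt) = 1.
e^(−0.099t) = 1/13.152 = 0.0760349, so t = ln(13.152)/0.099 = 2.5766/0.099 = 26.026.

26.0 days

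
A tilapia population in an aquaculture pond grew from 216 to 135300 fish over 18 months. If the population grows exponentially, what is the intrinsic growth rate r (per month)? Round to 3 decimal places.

From N(t) = N₀·e^(rt): e^(r·18) = 135300/216 = 626.39.
r·18 = ln(626.39) = 6.44, so r = 6.44/18 = 0.35778.

0.358 per month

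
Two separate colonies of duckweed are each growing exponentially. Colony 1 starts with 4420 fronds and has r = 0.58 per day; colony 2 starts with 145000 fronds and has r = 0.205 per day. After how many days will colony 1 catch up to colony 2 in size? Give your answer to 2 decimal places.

Set 4420·e^(0.58t) = 145000·e^(0.205t).
e^((0.58 − 0.205)t) = 145000/4420 → e^(0.375·t) = 32.805.
0.375·t = ln(32.805) = 3.4906, so t = 3.4906/0.375 = 9.3083.

9.31 days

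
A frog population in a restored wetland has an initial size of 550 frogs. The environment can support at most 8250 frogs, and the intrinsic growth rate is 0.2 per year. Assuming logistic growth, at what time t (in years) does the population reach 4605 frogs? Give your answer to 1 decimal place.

A = (K − N₀)/N₀ = (8250 − 550)/550 = 14.
Solve 8250/(1 + 14·e^(−0.2t)) = 4605: 1 + 14·e^(−0.2t) = 1.7915, so e^(−0.2t) = 0.0565379.
−0.2·t = ln(0.0565379) = -2.8728, so t = 2.8728/0.2 = 14.364.

14.4 years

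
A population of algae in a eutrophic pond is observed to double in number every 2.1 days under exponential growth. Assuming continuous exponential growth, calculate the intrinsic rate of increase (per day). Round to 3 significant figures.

0.330 per day

r = ln(2)/t_d = 0.6931/2.1 = 0.33007.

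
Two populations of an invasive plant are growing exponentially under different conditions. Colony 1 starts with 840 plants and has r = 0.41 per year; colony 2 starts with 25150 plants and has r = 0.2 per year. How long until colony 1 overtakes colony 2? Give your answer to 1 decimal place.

Set 840·e^(0.41t) = 25150·e^(0.2t).
e^((0.41 − 0.2)t) = 25150/840 → e^(0.21·t) = 29.94.
0.21·t = ln(29.94) = 3.3992, so t = 3.3992/0.21 = 16.187.

16.2 years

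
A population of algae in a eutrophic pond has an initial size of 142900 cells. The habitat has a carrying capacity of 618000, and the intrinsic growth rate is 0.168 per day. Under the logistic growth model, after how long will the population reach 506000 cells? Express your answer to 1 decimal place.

A = (K − N₀)/N₀ = (618000 − 142900)/142900 = 3.3247.
Solve 618000/(1 + 3.3247·e^(−0.168t)) = 506000: 1 + 3.3247·e^(−0.168t) = 1.2213, so e^(−0.168t) = 0.0665755.
−0.168·t = ln(0.0665755) = -2.7094, so t = 2.7094/0.168 = 16.127.

16.1 days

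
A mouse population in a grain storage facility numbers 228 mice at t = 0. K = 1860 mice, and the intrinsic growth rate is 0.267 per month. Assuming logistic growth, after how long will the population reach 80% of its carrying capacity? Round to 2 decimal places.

A = (K − N₀)/N₀ = (1860 − 228)/228 = 7.1579.
Solve 1860/(1 + 7.1579·e^(−0.267t)) = 1488: 1 + 7.1579·e^(−0.267t) = 1.25, so e^(−0.267t) = 0.0349265.
−0.267·t = ln(0.0349265) = -3.3545, so t = 3.3545/0.267 = 12.564.

12.56 months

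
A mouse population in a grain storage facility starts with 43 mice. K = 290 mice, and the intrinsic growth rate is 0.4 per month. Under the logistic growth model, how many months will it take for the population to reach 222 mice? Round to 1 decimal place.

A = (K − N₀)/N₀ = (290 − 43)/43 = 5.7442.
Solve 290/(1 + 5.7442·e^(−0.4t)) = 222: 1 + 5.7442·e^(−0.4t) = 1.3063, so e^(−0.4t) = 0.0533246.
−0.4·t = ln(0.0533246) = -2.9314, so t = 2.9314/0.4 = 7.3284.

7.3 months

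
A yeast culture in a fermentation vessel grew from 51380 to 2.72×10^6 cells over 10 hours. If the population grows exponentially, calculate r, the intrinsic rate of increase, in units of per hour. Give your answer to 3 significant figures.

0.397 per hour

From N(t) = N₀·e^(rt): e^(r·10) = 2.72×10^6/51380 = 52.939.
r·10 = ln(52.939) = 3.9691, so r = 3.9691/10 = 0.39691.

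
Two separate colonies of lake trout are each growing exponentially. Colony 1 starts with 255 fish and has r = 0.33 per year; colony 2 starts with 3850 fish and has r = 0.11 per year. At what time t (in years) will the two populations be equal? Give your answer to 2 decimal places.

12.34 years

Set 255·e^(0.33t) = 3850·e^(0.11t).
e^((0.33 − 0.11)t) = 3850/255 → e^(0.22·t) = 15.098.
0.22·t = ln(15.098) = 2.7146, so t = 2.7146/0.22 = 12.339.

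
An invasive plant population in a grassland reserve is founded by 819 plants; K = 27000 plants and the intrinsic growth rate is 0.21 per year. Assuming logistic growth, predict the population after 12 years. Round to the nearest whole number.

7559 plants

A = (K − N₀)/N₀ = (27000 − 819)/819 = 31.967.
N(t) = K/(1 + A·e^(−rt)) = 27000/(1 + 31.967×e^(−0.21×12)).
e^(−2.52) = 0.08046; denominator = 1 + 31.967×0.08046 = 3.5721.
N = 27000/3.5721 = 7558.67.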